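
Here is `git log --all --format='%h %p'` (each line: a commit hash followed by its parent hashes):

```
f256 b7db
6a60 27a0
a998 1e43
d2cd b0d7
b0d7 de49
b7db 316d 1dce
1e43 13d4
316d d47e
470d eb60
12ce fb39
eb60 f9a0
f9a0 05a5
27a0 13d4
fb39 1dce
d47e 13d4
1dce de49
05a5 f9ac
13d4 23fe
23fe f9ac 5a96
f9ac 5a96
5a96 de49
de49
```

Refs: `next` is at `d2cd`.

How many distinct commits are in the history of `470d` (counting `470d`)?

Walking parent pointers from 470d: reachable set = {05a5, 470d, 5a96, de49, eb60, f9a0, f9ac}.
That is 7 commits.

7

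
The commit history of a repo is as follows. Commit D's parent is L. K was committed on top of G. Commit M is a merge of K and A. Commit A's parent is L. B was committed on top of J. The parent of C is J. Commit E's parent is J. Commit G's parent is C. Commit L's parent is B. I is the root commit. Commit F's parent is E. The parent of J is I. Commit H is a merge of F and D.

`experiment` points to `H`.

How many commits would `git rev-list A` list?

5

Walking parent pointers from A: reachable set = {A, B, I, J, L}.
That is 5 commits.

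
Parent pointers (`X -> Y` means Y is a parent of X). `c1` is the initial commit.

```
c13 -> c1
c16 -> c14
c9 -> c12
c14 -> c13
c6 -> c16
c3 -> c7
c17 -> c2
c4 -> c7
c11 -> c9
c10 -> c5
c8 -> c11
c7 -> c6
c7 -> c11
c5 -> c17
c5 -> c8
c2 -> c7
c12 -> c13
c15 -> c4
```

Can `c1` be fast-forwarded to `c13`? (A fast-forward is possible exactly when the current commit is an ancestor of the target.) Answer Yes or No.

A fast-forward from c1 to c13 is possible iff c1 is an ancestor of c13.
Ancestors of c13: {c1, c13}.
c1 is among them, so fast-forward is possible.

Yes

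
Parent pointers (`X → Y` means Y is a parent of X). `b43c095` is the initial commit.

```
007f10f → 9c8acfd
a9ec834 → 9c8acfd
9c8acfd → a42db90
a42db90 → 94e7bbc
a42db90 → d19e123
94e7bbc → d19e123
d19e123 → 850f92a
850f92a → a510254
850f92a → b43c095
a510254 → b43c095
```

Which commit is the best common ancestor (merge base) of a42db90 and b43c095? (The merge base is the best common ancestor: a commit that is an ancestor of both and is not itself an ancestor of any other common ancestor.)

Ancestors of a42db90: {850f92a, 94e7bbc, a42db90, a510254, b43c095, d19e123}.
Ancestors of b43c095: {b43c095}.
Common ancestors: {b43c095}.
The only common ancestor is b43c095, so it is the merge base.

b43c095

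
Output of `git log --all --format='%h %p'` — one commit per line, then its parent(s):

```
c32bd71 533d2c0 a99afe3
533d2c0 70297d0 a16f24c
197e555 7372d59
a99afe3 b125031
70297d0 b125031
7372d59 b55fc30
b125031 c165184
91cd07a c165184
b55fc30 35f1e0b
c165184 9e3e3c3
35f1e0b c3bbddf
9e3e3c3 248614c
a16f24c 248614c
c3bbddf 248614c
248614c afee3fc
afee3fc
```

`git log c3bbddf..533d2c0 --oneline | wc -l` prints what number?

Reachable from 533d2c0: {248614c, 533d2c0, 70297d0, 9e3e3c3, a16f24c, afee3fc, b125031, c165184}.
Reachable from c3bbddf: {248614c, afee3fc, c3bbddf}.
In 533d2c0's history but not c3bbddf's: {533d2c0, 70297d0, 9e3e3c3, a16f24c, b125031, c165184} — 6 commits.

6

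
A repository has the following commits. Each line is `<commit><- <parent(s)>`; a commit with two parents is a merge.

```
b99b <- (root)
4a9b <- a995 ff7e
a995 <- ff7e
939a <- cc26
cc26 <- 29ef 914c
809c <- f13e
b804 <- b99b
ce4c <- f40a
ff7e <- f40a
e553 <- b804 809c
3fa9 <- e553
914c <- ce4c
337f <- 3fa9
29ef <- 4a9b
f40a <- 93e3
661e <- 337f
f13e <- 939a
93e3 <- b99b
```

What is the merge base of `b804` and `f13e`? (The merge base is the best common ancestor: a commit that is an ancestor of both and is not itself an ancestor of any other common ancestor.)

Ancestors of b804: {b804, b99b}.
Ancestors of f13e: {29ef, 4a9b, 914c, 939a, 93e3, a995, b99b, cc26, ce4c, f13e, f40a, ff7e}.
Common ancestors: {b99b}.
The only common ancestor is b99b, so it is the merge base.

b99b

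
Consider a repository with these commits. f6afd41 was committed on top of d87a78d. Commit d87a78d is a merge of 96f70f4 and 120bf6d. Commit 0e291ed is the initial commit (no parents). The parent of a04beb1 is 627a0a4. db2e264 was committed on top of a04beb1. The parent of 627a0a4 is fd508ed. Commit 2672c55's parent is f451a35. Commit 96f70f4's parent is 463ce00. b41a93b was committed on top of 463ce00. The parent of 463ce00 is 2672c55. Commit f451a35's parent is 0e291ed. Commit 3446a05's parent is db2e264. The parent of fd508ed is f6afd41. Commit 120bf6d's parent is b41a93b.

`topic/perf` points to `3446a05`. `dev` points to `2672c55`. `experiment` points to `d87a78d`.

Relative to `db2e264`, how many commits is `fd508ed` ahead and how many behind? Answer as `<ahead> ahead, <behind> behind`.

0 ahead, 3 behind

Reachable from fd508ed: {0e291ed, 120bf6d, 2672c55, 463ce00, 96f70f4, b41a93b, d87a78d, f451a35, f6afd41, fd508ed}.
Reachable from db2e264: {0e291ed, 120bf6d, 2672c55, 463ce00, 627a0a4, 96f70f4, a04beb1, b41a93b, d87a78d, db2e264, f451a35, f6afd41, fd508ed}.
Only in fd508ed's history (ahead): {} — 0.
Only in db2e264's history (behind): {627a0a4, a04beb1, db2e264} — 3.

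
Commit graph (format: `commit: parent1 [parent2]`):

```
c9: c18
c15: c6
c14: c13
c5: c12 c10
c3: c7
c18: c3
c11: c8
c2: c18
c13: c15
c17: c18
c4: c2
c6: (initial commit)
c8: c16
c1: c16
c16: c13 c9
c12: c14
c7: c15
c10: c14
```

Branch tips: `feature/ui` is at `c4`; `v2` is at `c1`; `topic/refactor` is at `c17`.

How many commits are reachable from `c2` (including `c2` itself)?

Walking parent pointers from c2: reachable set = {c15, c18, c2, c3, c6, c7}.
That is 6 commits.

6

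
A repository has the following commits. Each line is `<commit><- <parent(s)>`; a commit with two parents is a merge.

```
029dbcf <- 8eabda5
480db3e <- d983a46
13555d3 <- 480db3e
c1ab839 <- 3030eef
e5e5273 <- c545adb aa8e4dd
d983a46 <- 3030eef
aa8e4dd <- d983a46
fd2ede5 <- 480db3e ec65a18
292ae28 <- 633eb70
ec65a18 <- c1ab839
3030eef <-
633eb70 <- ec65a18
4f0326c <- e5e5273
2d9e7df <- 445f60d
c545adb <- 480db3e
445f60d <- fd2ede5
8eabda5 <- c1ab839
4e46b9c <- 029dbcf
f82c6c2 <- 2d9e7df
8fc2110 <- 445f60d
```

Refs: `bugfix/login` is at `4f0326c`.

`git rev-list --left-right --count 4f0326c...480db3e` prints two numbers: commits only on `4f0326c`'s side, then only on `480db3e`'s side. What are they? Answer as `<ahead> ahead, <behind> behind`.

Reachable from 4f0326c: {3030eef, 480db3e, 4f0326c, aa8e4dd, c545adb, d983a46, e5e5273}.
Reachable from 480db3e: {3030eef, 480db3e, d983a46}.
Only in 4f0326c's history (ahead): {4f0326c, aa8e4dd, c545adb, e5e5273} — 4.
Only in 480db3e's history (behind): {} — 0.

4 ahead, 0 behind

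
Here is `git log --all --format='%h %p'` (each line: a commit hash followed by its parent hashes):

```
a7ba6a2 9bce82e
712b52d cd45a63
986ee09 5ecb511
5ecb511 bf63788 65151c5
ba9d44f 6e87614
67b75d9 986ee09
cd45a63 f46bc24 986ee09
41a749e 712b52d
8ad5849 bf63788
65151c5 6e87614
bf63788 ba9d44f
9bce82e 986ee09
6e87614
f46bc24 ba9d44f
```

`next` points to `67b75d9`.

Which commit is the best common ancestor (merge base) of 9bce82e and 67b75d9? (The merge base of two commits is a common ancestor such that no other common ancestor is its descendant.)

Ancestors of 9bce82e: {5ecb511, 65151c5, 6e87614, 986ee09, 9bce82e, ba9d44f, bf63788}.
Ancestors of 67b75d9: {5ecb511, 65151c5, 67b75d9, 6e87614, 986ee09, ba9d44f, bf63788}.
Common ancestors: {5ecb511, 65151c5, 6e87614, 986ee09, ba9d44f, bf63788}.
Among these, 986ee09 is not an ancestor of any other common ancestor — it is the merge base.

986ee09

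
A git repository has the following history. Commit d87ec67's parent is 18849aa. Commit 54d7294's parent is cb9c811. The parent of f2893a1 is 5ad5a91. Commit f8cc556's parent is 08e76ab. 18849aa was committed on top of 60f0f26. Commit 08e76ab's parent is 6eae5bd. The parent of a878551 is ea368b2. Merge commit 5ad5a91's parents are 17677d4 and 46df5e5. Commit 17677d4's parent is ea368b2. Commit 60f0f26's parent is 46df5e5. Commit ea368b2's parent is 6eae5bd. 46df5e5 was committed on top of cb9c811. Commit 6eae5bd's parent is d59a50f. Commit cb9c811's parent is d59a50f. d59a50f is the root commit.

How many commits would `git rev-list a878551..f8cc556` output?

2

Reachable from f8cc556: {08e76ab, 6eae5bd, d59a50f, f8cc556}.
Reachable from a878551: {6eae5bd, a878551, d59a50f, ea368b2}.
In f8cc556's history but not a878551's: {08e76ab, f8cc556} — 2 commits.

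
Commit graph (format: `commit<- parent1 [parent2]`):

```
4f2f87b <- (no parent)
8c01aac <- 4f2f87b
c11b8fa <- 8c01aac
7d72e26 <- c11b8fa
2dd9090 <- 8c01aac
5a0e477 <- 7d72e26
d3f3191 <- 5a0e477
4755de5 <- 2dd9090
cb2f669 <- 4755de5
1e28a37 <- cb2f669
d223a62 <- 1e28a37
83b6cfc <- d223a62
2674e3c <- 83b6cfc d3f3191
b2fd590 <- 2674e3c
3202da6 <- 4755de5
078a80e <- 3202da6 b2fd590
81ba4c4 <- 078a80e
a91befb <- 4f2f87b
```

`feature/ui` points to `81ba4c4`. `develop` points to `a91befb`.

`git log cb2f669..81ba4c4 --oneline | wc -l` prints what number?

12

Reachable from 81ba4c4: {078a80e, 1e28a37, 2674e3c, 2dd9090, 3202da6, 4755de5, 4f2f87b, 5a0e477, 7d72e26, 81ba4c4, 83b6cfc, 8c01aac, b2fd590, c11b8fa, cb2f669, d223a62, d3f3191}.
Reachable from cb2f669: {2dd9090, 4755de5, 4f2f87b, 8c01aac, cb2f669}.
In 81ba4c4's history but not cb2f669's: {078a80e, 1e28a37, 2674e3c, 3202da6, 5a0e477, 7d72e26, 81ba4c4, 83b6cfc, b2fd590, c11b8fa, d223a62, d3f3191} — 12 commits.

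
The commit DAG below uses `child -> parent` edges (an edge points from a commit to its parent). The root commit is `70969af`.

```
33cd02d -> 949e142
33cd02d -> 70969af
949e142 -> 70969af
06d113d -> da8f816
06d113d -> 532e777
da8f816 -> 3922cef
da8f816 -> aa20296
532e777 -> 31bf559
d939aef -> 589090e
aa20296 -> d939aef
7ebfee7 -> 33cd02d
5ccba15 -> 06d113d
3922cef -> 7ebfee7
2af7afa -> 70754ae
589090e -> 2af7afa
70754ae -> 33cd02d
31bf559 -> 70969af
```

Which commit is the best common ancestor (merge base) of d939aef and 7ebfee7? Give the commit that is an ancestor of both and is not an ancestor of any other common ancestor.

33cd02d

Ancestors of d939aef: {2af7afa, 33cd02d, 589090e, 70754ae, 70969af, 949e142, d939aef}.
Ancestors of 7ebfee7: {33cd02d, 70969af, 7ebfee7, 949e142}.
Common ancestors: {33cd02d, 70969af, 949e142}.
Among these, 33cd02d is not an ancestor of any other common ancestor — it is the merge base.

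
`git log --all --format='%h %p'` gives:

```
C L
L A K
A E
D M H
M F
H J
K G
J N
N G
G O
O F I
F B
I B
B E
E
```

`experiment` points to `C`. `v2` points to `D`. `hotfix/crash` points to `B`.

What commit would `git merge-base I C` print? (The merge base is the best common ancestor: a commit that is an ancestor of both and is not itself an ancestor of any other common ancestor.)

I

Ancestors of I: {B, E, I}.
Ancestors of C: {A, B, C, E, F, G, I, K, L, O}.
Common ancestors: {B, E, I}.
Among these, I is not an ancestor of any other common ancestor — it is the merge base.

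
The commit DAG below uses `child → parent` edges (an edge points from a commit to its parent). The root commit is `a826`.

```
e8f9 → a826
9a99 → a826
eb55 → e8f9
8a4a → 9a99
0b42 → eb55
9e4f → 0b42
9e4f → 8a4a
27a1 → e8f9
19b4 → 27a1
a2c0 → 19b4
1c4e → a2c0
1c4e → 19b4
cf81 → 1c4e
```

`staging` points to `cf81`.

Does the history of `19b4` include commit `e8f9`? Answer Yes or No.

Yes

Ancestors of 19b4 (commits reachable by following parents): {19b4, 27a1, a826, e8f9}.
e8f9 is in that set, so it is an ancestor of 19b4.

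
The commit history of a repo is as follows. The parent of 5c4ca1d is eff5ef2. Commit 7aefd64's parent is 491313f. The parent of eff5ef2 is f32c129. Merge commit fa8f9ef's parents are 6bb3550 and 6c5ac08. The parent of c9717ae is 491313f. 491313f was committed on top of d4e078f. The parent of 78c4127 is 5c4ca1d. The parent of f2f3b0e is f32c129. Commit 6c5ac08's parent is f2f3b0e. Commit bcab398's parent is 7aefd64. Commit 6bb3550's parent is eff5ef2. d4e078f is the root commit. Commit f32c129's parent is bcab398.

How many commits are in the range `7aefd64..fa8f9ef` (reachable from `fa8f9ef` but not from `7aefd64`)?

Reachable from fa8f9ef: {491313f, 6bb3550, 6c5ac08, 7aefd64, bcab398, d4e078f, eff5ef2, f2f3b0e, f32c129, fa8f9ef}.
Reachable from 7aefd64: {491313f, 7aefd64, d4e078f}.
In fa8f9ef's history but not 7aefd64's: {6bb3550, 6c5ac08, bcab398, eff5ef2, f2f3b0e, f32c129, fa8f9ef} — 7 commits.

7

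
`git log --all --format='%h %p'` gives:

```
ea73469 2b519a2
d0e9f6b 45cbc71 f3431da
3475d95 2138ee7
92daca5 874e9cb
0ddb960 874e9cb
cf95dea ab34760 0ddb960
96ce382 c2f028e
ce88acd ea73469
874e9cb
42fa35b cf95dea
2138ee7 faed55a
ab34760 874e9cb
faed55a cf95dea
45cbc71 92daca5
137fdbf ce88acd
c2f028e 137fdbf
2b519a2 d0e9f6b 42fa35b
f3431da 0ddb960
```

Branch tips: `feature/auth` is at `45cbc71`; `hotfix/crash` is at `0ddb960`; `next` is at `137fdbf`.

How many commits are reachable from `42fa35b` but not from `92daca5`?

Reachable from 42fa35b: {0ddb960, 42fa35b, 874e9cb, ab34760, cf95dea}.
Reachable from 92daca5: {874e9cb, 92daca5}.
In 42fa35b's history but not 92daca5's: {0ddb960, 42fa35b, ab34760, cf95dea} — 4 commits.

4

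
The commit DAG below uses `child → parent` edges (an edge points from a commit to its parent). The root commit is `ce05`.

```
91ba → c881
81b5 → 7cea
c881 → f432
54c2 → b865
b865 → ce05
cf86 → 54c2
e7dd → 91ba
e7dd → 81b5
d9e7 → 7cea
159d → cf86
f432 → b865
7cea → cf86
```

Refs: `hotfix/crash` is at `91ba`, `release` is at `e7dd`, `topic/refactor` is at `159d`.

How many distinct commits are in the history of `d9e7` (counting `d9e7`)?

6

Walking parent pointers from d9e7: reachable set = {54c2, 7cea, b865, ce05, cf86, d9e7}.
That is 6 commits.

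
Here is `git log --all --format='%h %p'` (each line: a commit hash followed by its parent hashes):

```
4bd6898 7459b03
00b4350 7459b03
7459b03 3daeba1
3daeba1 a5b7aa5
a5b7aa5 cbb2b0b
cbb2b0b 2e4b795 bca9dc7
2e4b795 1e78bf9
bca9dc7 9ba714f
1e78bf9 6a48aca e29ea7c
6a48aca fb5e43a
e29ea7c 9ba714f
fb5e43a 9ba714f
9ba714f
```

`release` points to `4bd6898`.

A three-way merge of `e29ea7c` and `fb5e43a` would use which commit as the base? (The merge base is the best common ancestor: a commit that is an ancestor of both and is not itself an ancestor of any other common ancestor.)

9ba714f

Ancestors of e29ea7c: {9ba714f, e29ea7c}.
Ancestors of fb5e43a: {9ba714f, fb5e43a}.
Common ancestors: {9ba714f}.
The only common ancestor is 9ba714f, so it is the merge base.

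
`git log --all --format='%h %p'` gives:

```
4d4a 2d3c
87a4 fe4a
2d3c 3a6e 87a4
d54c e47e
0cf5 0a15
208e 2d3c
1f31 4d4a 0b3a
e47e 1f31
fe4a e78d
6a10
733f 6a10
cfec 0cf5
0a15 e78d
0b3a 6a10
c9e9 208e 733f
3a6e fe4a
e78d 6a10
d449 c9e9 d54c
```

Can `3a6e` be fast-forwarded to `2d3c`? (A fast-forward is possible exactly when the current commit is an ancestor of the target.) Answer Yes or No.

Yes

A fast-forward from 3a6e to 2d3c is possible iff 3a6e is an ancestor of 2d3c.
Ancestors of 2d3c: {2d3c, 3a6e, 6a10, 87a4, e78d, fe4a}.
3a6e is among them, so fast-forward is possible.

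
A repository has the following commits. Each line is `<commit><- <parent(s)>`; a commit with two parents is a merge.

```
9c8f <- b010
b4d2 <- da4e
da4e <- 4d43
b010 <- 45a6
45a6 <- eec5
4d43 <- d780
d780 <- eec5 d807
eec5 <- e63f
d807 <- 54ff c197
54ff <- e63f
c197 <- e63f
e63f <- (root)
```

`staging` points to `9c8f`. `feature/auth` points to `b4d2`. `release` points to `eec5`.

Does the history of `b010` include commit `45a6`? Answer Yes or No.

Ancestors of b010 (commits reachable by following parents): {45a6, b010, e63f, eec5}.
45a6 is in that set, so it is an ancestor of b010.

Yes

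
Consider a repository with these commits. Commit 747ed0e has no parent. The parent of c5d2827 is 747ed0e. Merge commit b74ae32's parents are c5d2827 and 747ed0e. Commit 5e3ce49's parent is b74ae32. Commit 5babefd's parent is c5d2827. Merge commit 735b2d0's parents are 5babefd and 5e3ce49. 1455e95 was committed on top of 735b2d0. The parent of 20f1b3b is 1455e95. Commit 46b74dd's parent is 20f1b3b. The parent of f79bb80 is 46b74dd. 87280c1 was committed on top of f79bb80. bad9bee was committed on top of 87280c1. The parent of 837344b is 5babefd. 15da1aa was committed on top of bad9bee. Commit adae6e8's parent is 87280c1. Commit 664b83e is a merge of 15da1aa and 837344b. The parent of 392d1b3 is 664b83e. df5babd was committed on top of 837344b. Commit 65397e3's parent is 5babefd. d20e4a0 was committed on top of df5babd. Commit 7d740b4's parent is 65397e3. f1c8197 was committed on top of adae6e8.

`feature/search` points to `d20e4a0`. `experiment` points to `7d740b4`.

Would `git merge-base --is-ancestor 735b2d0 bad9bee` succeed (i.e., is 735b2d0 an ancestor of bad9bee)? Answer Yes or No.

Yes

Ancestors of bad9bee (commits reachable by following parents): {1455e95, 20f1b3b, 46b74dd, 5babefd, 5e3ce49, 735b2d0, 747ed0e, 87280c1, b74ae32, bad9bee, c5d2827, f79bb80}.
735b2d0 is in that set, so it is an ancestor of bad9bee.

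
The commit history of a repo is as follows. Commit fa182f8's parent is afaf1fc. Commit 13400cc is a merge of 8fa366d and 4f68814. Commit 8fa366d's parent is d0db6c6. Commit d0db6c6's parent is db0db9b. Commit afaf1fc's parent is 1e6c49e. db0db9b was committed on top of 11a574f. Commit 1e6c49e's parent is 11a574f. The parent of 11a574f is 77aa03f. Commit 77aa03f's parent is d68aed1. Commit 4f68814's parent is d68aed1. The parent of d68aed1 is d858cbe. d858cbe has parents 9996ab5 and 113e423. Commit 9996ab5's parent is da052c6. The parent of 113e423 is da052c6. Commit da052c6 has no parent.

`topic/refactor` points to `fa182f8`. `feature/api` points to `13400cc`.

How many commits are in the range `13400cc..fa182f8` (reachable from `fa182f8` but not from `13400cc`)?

Reachable from fa182f8: {113e423, 11a574f, 1e6c49e, 77aa03f, 9996ab5, afaf1fc, d68aed1, d858cbe, da052c6, fa182f8}.
Reachable from 13400cc: {113e423, 11a574f, 13400cc, 4f68814, 77aa03f, 8fa366d, 9996ab5, d0db6c6, d68aed1, d858cbe, da052c6, db0db9b}.
In fa182f8's history but not 13400cc's: {1e6c49e, afaf1fc, fa182f8} — 3 commits.

3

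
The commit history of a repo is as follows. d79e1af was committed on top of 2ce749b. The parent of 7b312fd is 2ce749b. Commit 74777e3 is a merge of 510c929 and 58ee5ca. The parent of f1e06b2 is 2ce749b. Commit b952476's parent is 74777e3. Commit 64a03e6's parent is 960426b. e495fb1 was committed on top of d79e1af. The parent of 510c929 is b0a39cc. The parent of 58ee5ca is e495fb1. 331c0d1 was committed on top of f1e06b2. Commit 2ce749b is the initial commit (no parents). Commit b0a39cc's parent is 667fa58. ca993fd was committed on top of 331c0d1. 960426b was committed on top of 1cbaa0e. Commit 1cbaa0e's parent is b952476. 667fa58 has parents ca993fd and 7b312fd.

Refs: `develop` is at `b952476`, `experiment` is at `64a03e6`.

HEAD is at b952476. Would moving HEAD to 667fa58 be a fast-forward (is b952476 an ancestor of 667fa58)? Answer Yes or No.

No

A fast-forward from b952476 to 667fa58 is possible iff b952476 is an ancestor of 667fa58.
Ancestors of 667fa58: {2ce749b, 331c0d1, 667fa58, 7b312fd, ca993fd, f1e06b2}.
b952476 is not among them, so fast-forward is not possible.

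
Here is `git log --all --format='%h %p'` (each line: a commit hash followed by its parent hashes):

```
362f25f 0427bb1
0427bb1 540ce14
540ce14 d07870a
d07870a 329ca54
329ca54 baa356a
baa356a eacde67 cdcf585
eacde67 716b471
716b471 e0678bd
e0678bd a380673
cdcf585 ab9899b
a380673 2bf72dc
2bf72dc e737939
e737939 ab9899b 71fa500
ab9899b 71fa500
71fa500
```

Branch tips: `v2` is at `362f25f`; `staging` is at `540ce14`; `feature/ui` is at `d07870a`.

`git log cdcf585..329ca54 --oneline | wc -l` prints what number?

Reachable from 329ca54: {2bf72dc, 329ca54, 716b471, 71fa500, a380673, ab9899b, baa356a, cdcf585, e0678bd, e737939, eacde67}.
Reachable from cdcf585: {71fa500, ab9899b, cdcf585}.
In 329ca54's history but not cdcf585's: {2bf72dc, 329ca54, 716b471, a380673, baa356a, e0678bd, e737939, eacde67} — 8 commits.

8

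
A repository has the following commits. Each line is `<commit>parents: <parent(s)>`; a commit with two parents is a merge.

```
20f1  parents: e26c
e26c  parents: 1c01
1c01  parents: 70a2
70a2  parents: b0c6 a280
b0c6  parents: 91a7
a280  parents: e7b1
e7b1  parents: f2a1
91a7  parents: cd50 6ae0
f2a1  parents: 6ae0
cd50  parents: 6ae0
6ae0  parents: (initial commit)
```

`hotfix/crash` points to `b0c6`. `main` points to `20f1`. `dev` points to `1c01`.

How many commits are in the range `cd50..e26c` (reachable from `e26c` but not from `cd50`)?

Reachable from e26c: {1c01, 6ae0, 70a2, 91a7, a280, b0c6, cd50, e26c, e7b1, f2a1}.
Reachable from cd50: {6ae0, cd50}.
In e26c's history but not cd50's: {1c01, 70a2, 91a7, a280, b0c6, e26c, e7b1, f2a1} — 8 commits.

8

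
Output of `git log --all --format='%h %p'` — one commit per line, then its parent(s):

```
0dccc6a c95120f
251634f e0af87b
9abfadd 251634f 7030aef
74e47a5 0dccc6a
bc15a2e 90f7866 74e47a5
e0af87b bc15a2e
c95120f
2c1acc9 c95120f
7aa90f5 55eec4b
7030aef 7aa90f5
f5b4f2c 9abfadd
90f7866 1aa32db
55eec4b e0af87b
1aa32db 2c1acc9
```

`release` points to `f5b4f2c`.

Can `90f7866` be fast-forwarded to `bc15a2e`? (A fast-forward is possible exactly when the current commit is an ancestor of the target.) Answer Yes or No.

Yes

A fast-forward from 90f7866 to bc15a2e is possible iff 90f7866 is an ancestor of bc15a2e.
Ancestors of bc15a2e: {0dccc6a, 1aa32db, 2c1acc9, 74e47a5, 90f7866, bc15a2e, c95120f}.
90f7866 is among them, so fast-forward is possible.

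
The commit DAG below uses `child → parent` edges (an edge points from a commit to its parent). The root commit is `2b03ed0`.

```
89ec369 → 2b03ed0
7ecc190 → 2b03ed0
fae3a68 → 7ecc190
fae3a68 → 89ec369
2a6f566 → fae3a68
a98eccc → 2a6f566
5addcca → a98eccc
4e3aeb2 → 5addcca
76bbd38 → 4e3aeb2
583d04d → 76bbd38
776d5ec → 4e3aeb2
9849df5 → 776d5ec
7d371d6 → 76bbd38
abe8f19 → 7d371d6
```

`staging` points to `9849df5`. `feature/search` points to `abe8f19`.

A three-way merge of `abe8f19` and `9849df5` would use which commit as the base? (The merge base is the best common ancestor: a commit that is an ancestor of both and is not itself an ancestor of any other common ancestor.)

Ancestors of abe8f19: {2a6f566, 2b03ed0, 4e3aeb2, 5addcca, 76bbd38, 7d371d6, 7ecc190, 89ec369, a98eccc, abe8f19, fae3a68}.
Ancestors of 9849df5: {2a6f566, 2b03ed0, 4e3aeb2, 5addcca, 776d5ec, 7ecc190, 89ec369, 9849df5, a98eccc, fae3a68}.
Common ancestors: {2a6f566, 2b03ed0, 4e3aeb2, 5addcca, 7ecc190, 89ec369, a98eccc, fae3a68}.
Among these, 4e3aeb2 is not an ancestor of any other common ancestor — it is the merge base.

4e3aeb2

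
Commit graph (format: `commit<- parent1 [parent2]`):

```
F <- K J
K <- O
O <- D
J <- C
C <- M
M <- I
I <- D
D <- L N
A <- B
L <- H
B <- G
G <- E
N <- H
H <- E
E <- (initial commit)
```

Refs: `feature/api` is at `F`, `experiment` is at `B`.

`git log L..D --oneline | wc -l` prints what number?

2

Reachable from D: {D, E, H, L, N}.
Reachable from L: {E, H, L}.
In D's history but not L's: {D, N} — 2 commits.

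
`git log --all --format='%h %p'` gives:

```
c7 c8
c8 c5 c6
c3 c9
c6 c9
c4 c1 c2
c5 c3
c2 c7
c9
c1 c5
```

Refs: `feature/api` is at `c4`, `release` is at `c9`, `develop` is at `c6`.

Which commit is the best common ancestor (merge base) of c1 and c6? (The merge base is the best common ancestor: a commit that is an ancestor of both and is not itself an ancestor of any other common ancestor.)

Ancestors of c1: {c1, c3, c5, c9}.
Ancestors of c6: {c6, c9}.
Common ancestors: {c9}.
The only common ancestor is c9, so it is the merge base.

c9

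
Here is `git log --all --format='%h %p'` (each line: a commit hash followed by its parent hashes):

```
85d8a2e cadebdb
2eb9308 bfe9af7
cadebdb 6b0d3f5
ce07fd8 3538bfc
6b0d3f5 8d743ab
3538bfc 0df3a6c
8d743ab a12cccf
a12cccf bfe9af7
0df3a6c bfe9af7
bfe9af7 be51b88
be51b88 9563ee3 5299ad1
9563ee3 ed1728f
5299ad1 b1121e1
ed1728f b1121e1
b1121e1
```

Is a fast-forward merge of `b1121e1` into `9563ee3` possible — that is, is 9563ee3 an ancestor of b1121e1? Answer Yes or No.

No

A fast-forward from 9563ee3 to b1121e1 is possible iff 9563ee3 is an ancestor of b1121e1.
Ancestors of b1121e1: {b1121e1}.
9563ee3 is not among them, so fast-forward is not possible.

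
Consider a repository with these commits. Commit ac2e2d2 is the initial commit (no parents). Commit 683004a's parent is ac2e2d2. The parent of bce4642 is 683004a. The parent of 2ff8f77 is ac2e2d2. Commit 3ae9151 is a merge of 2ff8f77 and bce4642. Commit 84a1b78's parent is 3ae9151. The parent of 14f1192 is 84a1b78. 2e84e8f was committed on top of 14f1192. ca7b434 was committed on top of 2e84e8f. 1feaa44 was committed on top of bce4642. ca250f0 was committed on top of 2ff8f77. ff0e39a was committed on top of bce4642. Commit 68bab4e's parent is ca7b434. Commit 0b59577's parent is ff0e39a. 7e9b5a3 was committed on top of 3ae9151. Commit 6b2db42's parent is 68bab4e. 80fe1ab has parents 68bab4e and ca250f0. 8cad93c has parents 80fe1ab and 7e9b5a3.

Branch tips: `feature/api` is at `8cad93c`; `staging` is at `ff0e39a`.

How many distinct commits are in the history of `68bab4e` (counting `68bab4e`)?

Walking parent pointers from 68bab4e: reachable set = {14f1192, 2e84e8f, 2ff8f77, 3ae9151, 683004a, 68bab4e, 84a1b78, ac2e2d2, bce4642, ca7b434}.
That is 10 commits.

10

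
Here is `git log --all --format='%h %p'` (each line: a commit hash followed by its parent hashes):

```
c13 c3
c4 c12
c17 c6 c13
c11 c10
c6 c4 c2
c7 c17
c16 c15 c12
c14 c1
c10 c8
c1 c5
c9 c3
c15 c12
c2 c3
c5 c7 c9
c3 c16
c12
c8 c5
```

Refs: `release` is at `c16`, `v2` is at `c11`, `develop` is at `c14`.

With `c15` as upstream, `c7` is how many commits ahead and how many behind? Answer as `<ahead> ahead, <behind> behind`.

Reachable from c7: {c12, c13, c15, c16, c17, c2, c3, c4, c6, c7}.
Reachable from c15: {c12, c15}.
Only in c7's history (ahead): {c13, c16, c17, c2, c3, c4, c6, c7} — 8.
Only in c15's history (behind): {} — 0.

8 ahead, 0 behind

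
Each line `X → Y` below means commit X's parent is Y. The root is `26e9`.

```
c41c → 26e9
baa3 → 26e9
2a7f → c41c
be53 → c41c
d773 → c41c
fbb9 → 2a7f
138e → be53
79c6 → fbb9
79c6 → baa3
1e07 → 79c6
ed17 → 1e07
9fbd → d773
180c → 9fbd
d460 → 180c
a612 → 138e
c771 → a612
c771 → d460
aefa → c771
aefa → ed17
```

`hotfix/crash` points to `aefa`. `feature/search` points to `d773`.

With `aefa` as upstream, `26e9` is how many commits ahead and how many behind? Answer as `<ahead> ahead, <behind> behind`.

0 ahead, 16 behind

Reachable from 26e9: {26e9}.
Reachable from aefa: {138e, 180c, 1e07, 26e9, 2a7f, 79c6, 9fbd, a612, aefa, baa3, be53, c41c, c771, d460, d773, ed17, fbb9}.
Only in 26e9's history (ahead): {} — 0.
Only in aefa's history (behind): {138e, 180c, 1e07, 2a7f, 79c6, 9fbd, a612, aefa, baa3, be53, c41c, c771, d460, d773, ed17, fbb9} — 16.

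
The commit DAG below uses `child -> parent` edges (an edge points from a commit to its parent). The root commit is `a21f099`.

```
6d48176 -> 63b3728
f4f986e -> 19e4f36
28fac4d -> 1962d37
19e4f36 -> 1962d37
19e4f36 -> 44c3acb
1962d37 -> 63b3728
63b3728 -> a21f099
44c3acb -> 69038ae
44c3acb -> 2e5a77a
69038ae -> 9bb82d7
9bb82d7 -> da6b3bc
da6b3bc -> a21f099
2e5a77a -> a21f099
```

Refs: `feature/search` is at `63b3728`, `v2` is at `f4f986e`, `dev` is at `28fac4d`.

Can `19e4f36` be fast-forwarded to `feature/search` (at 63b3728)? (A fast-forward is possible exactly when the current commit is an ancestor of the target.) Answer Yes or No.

No

A fast-forward from 19e4f36 to 63b3728 is possible iff 19e4f36 is an ancestor of 63b3728.
Ancestors of 63b3728: {63b3728, a21f099}.
19e4f36 is not among them, so fast-forward is not possible.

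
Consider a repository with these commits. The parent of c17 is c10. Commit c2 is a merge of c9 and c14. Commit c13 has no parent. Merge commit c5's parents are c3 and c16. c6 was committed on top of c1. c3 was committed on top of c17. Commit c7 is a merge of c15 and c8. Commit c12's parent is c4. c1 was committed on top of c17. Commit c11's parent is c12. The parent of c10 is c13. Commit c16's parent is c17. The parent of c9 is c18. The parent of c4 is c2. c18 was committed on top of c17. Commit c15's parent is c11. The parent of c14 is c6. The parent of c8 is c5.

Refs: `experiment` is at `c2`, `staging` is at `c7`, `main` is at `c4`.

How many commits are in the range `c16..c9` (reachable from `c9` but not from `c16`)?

2

Reachable from c9: {c10, c13, c17, c18, c9}.
Reachable from c16: {c10, c13, c16, c17}.
In c9's history but not c16's: {c18, c9} — 2 commits.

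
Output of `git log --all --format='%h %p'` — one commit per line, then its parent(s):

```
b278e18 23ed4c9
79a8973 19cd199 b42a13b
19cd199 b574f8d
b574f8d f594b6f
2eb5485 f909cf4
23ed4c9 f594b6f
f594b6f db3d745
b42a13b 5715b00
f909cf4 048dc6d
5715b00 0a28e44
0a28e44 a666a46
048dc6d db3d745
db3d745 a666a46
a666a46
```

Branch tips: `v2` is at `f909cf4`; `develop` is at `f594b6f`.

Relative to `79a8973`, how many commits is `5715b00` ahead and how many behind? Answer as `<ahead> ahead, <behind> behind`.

Reachable from 5715b00: {0a28e44, 5715b00, a666a46}.
Reachable from 79a8973: {0a28e44, 19cd199, 5715b00, 79a8973, a666a46, b42a13b, b574f8d, db3d745, f594b6f}.
Only in 5715b00's history (ahead): {} — 0.
Only in 79a8973's history (behind): {19cd199, 79a8973, b42a13b, b574f8d, db3d745, f594b6f} — 6.

0 ahead, 6 behind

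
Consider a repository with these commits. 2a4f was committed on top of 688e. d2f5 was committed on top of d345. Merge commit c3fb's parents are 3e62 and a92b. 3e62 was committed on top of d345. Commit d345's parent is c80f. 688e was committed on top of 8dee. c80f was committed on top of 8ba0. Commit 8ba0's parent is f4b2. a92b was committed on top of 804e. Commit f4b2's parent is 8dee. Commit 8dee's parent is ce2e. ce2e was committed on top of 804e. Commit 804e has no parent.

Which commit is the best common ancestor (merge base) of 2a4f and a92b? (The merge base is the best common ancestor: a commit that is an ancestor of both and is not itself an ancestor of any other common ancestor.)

Ancestors of 2a4f: {2a4f, 688e, 804e, 8dee, ce2e}.
Ancestors of a92b: {804e, a92b}.
Common ancestors: {804e}.
The only common ancestor is 804e, so it is the merge base.

804e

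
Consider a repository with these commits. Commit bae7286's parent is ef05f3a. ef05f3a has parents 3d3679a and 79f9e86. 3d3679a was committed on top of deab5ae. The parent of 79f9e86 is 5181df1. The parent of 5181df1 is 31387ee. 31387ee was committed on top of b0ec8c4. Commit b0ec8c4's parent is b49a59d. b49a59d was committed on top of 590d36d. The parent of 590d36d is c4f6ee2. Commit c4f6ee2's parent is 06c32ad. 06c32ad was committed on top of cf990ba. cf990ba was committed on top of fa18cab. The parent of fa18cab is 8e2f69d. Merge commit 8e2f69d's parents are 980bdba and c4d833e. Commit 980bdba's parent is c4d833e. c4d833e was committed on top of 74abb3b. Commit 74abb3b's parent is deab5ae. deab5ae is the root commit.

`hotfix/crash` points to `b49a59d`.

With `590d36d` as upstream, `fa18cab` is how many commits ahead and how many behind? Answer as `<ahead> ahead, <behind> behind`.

0 ahead, 4 behind

Reachable from fa18cab: {74abb3b, 8e2f69d, 980bdba, c4d833e, deab5ae, fa18cab}.
Reachable from 590d36d: {06c32ad, 590d36d, 74abb3b, 8e2f69d, 980bdba, c4d833e, c4f6ee2, cf990ba, deab5ae, fa18cab}.
Only in fa18cab's history (ahead): {} — 0.
Only in 590d36d's history (behind): {06c32ad, 590d36d, c4f6ee2, cf990ba} — 4.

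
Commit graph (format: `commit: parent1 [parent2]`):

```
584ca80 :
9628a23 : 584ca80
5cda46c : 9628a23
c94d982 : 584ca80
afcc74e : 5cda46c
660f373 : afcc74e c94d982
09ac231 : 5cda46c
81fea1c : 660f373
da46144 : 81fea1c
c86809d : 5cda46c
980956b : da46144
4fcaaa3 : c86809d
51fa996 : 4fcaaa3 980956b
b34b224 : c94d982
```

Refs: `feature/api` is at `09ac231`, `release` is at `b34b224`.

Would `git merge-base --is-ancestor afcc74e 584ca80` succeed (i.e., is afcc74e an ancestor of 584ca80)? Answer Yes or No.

No

Ancestors of 584ca80: {584ca80}.
afcc74e is not in that set, so it is not an ancestor of 584ca80.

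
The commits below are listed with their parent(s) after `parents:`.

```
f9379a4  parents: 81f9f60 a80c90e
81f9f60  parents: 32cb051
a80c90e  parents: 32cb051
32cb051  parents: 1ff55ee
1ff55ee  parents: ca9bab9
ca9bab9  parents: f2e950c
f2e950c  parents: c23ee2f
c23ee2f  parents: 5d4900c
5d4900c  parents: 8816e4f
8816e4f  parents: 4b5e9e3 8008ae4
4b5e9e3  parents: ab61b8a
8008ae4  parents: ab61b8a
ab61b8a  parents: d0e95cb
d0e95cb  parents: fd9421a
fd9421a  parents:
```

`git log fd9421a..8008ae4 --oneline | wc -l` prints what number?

3

Reachable from 8008ae4: {8008ae4, ab61b8a, d0e95cb, fd9421a}.
Reachable from fd9421a: {fd9421a}.
In 8008ae4's history but not fd9421a's: {8008ae4, ab61b8a, d0e95cb} — 3 commits.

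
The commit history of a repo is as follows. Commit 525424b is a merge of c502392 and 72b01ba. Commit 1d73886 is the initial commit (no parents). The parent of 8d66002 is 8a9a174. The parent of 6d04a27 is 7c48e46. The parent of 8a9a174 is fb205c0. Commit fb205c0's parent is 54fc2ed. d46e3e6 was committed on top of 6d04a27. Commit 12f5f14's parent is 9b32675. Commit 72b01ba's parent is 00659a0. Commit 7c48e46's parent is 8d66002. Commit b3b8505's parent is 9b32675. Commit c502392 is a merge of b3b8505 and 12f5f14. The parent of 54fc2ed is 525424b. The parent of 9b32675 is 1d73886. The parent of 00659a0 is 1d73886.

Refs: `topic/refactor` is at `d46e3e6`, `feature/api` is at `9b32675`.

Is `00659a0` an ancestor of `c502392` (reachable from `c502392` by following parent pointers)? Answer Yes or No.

Ancestors of c502392: {12f5f14, 1d73886, 9b32675, b3b8505, c502392}.
00659a0 is not in that set, so it is not an ancestor of c502392.

No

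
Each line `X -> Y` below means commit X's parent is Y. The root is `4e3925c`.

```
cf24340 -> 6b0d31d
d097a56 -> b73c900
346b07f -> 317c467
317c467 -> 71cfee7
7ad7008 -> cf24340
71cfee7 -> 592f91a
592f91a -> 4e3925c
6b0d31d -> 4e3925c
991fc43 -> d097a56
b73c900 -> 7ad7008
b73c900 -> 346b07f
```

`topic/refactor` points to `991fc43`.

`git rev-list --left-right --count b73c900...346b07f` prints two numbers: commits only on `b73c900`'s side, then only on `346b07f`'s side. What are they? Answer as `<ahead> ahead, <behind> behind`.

Reachable from b73c900: {317c467, 346b07f, 4e3925c, 592f91a, 6b0d31d, 71cfee7, 7ad7008, b73c900, cf24340}.
Reachable from 346b07f: {317c467, 346b07f, 4e3925c, 592f91a, 71cfee7}.
Only in b73c900's history (ahead): {6b0d31d, 7ad7008, b73c900, cf24340} — 4.
Only in 346b07f's history (behind): {} — 0.

4 ahead, 0 behind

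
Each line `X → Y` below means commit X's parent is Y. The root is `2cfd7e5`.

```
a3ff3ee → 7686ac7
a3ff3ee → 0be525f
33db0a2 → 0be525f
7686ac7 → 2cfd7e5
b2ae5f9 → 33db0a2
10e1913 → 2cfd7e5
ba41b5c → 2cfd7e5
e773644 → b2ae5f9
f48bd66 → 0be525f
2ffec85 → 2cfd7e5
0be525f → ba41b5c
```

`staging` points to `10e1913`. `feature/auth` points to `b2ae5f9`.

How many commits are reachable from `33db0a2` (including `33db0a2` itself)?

4

Walking parent pointers from 33db0a2: reachable set = {0be525f, 2cfd7e5, 33db0a2, ba41b5c}.
That is 4 commits.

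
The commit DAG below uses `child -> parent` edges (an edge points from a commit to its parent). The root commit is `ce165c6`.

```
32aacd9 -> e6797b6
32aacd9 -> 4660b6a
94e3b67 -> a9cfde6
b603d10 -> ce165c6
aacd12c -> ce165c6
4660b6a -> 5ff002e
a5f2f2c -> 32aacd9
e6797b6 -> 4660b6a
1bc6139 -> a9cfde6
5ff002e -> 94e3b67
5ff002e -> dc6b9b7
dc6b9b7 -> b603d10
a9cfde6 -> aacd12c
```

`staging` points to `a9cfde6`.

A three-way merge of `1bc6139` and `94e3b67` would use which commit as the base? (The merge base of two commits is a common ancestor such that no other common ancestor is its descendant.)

a9cfde6

Ancestors of 1bc6139: {1bc6139, a9cfde6, aacd12c, ce165c6}.
Ancestors of 94e3b67: {94e3b67, a9cfde6, aacd12c, ce165c6}.
Common ancestors: {a9cfde6, aacd12c, ce165c6}.
Among these, a9cfde6 is not an ancestor of any other common ancestor — it is the merge base.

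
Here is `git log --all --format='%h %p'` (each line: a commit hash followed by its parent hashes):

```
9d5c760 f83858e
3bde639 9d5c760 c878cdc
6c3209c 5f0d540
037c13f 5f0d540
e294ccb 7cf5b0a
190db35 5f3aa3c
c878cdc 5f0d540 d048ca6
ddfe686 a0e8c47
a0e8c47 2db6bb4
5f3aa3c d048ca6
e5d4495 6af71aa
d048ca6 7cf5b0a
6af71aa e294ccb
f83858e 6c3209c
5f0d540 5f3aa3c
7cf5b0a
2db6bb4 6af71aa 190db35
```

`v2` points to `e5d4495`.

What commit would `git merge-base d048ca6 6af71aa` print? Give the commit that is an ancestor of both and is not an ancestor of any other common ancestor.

Ancestors of d048ca6: {7cf5b0a, d048ca6}.
Ancestors of 6af71aa: {6af71aa, 7cf5b0a, e294ccb}.
Common ancestors: {7cf5b0a}.
The only common ancestor is 7cf5b0a, so it is the merge base.

7cf5b0a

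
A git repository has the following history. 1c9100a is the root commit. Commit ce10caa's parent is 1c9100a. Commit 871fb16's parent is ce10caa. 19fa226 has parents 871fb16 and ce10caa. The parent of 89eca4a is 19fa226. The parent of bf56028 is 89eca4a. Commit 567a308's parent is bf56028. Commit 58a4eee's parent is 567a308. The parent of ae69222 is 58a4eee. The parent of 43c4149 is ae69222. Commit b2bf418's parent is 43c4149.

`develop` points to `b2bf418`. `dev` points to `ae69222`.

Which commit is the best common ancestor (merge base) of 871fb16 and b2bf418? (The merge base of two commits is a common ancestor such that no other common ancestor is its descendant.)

871fb16

Ancestors of 871fb16: {1c9100a, 871fb16, ce10caa}.
Ancestors of b2bf418: {19fa226, 1c9100a, 43c4149, 567a308, 58a4eee, 871fb16, 89eca4a, ae69222, b2bf418, bf56028, ce10caa}.
Common ancestors: {1c9100a, 871fb16, ce10caa}.
Among these, 871fb16 is not an ancestor of any other common ancestor — it is the merge base.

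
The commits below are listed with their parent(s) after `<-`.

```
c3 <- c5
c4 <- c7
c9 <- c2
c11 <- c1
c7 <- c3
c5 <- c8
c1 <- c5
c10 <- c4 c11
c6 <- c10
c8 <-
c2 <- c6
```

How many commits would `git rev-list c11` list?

Walking parent pointers from c11: reachable set = {c1, c11, c5, c8}.
That is 4 commits.

4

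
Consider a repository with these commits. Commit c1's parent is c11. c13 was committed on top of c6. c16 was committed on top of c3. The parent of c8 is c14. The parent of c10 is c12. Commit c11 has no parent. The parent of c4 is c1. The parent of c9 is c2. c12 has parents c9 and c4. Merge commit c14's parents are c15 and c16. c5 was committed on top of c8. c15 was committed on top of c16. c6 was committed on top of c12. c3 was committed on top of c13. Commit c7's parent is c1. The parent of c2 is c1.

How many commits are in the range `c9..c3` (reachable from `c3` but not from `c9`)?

5

Reachable from c3: {c1, c11, c12, c13, c2, c3, c4, c6, c9}.
Reachable from c9: {c1, c11, c2, c9}.
In c3's history but not c9's: {c12, c13, c3, c4, c6} — 5 commits.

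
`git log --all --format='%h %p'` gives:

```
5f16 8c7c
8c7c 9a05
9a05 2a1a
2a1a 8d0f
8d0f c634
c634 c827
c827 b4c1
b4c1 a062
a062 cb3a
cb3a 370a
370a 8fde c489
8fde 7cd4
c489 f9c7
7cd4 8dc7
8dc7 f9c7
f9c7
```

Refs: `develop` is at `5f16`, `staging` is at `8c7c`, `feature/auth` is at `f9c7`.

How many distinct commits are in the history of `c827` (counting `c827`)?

Walking parent pointers from c827: reachable set = {370a, 7cd4, 8dc7, 8fde, a062, b4c1, c489, c827, cb3a, f9c7}.
That is 10 commits.

10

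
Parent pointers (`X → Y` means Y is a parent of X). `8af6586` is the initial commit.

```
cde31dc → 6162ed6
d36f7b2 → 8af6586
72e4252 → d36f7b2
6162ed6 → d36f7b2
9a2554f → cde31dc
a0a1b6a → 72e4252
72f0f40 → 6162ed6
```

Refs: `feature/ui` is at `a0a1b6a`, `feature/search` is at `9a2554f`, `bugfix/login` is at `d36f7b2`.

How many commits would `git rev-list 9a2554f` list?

Walking parent pointers from 9a2554f: reachable set = {6162ed6, 8af6586, 9a2554f, cde31dc, d36f7b2}.
That is 5 commits.

5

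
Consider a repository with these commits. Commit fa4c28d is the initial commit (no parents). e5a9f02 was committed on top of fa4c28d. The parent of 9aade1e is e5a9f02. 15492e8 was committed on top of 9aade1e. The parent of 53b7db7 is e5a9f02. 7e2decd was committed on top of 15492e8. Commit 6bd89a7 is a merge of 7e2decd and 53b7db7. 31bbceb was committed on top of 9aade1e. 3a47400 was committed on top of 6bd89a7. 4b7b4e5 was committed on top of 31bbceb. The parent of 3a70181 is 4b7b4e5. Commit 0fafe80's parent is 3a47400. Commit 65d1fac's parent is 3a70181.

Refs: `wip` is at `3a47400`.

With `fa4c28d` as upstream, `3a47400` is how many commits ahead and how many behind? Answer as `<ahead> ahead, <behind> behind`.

7 ahead, 0 behind

Reachable from 3a47400: {15492e8, 3a47400, 53b7db7, 6bd89a7, 7e2decd, 9aade1e, e5a9f02, fa4c28d}.
Reachable from fa4c28d: {fa4c28d}.
Only in 3a47400's history (ahead): {15492e8, 3a47400, 53b7db7, 6bd89a7, 7e2decd, 9aade1e, e5a9f02} — 7.
Only in fa4c28d's history (behind): {} — 0.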